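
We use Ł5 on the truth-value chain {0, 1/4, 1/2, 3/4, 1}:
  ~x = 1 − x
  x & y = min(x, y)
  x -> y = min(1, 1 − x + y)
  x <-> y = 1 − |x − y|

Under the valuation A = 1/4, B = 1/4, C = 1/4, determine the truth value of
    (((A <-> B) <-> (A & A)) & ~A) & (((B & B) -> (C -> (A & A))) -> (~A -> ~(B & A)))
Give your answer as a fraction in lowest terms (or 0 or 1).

1/4

A <-> B = 1/4 <-> 1/4 = 1
A & A = 1/4 & 1/4 = 1/4
(A <-> B) <-> (A & A) = 1 <-> 1/4 = 1/4
~A = ~1/4 = 3/4
((A <-> B) <-> (A & A)) & ~A = 1/4 & 3/4 = 1/4
B & B = 1/4 & 1/4 = 1/4
A & A = 1/4 & 1/4 = 1/4
C -> (A & A) = 1/4 -> 1/4 = 1
(B & B) -> (C -> (A & A)) = 1/4 -> 1 = 1
~A = ~1/4 = 3/4
B & A = 1/4 & 1/4 = 1/4
~(B & A) = ~1/4 = 3/4
~A -> ~(B & A) = 3/4 -> 3/4 = 1
((B & B) -> (C -> (A & A))) -> (~A -> ~(B & A)) = 1 -> 1 = 1
(((A <-> B) <-> (A & A)) & ~A) & (((B & B) -> (C -> (A & A))) -> (~A -> ~(B & A))) = 1/4 & 1 = 1/4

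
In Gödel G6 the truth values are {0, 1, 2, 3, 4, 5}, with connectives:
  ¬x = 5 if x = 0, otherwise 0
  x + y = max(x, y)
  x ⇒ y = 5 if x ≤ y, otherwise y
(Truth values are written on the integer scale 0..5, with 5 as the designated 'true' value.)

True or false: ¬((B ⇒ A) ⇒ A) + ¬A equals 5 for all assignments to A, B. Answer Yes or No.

Counterexample: take A = 1, B = 0.
B ⇒ A = 0 ⇒ 1 = 5
(B ⇒ A) ⇒ A = 5 ⇒ 1 = 1
¬((B ⇒ A) ⇒ A) = ¬1 = 0
¬A = ¬1 = 0
¬((B ⇒ A) ⇒ A) + ¬A = 0 + 0 = 0
This gives 0 ≠ 5.

No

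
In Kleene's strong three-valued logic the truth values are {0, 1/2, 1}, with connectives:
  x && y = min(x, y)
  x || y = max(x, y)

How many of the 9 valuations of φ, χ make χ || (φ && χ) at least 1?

3

φ = 0, χ = 0 ↦ 0  <
φ = 0, χ = 1/2 ↦ 1/2  <
φ = 0, χ = 1 ↦ 1  ≥
φ = 1/2, χ = 0 ↦ 0  <
φ = 1/2, χ = 1/2 ↦ 1/2  <
φ = 1/2, χ = 1 ↦ 1  ≥
φ = 1, χ = 0 ↦ 0  <
φ = 1, χ = 1/2 ↦ 1/2  <
φ = 1, χ = 1 ↦ 1  ≥
So 3 of the 9 assignments meet the threshold.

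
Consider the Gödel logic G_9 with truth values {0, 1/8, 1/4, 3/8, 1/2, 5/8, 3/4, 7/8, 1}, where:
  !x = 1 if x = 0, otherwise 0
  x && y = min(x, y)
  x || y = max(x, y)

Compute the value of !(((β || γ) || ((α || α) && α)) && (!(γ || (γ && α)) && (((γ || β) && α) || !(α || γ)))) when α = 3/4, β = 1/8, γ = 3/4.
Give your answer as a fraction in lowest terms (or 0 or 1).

1

β || γ = 1/8 || 3/4 = 3/4
α || α = 3/4 || 3/4 = 3/4
(α || α) && α = 3/4 && 3/4 = 3/4
(β || γ) || ((α || α) && α) = 3/4 || 3/4 = 3/4
γ && α = 3/4 && 3/4 = 3/4
γ || (γ && α) = 3/4 || 3/4 = 3/4
!(γ || (γ && α)) = !3/4 = 0
γ || β = 3/4 || 1/8 = 3/4
(γ || β) && α = 3/4 && 3/4 = 3/4
α || γ = 3/4 || 3/4 = 3/4
!(α || γ) = !3/4 = 0
((γ || β) && α) || !(α || γ) = 3/4 || 0 = 3/4
!(γ || (γ && α)) && (((γ || β) && α) || !(α || γ)) = 0 && 3/4 = 0
((β || γ) || ((α || α) && α)) && (!(γ || (γ && α)) && (((γ || β) && α) || !(α || γ))) = 3/4 && 0 = 0
!(((β || γ) || ((α || α) && α)) && (!(γ || (γ && α)) && (((γ || β) && α) || !(α || γ)))) = !0 = 1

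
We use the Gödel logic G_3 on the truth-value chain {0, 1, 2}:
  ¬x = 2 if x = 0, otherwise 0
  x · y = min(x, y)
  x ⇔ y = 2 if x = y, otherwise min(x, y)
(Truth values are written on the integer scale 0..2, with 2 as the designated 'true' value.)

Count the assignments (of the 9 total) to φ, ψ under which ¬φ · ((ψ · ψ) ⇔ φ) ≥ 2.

φ = 0, ψ = 0 ↦ 2  ≥
φ = 0, ψ = 1 ↦ 0  <
φ = 0, ψ = 2 ↦ 0  <
φ = 1, ψ = 0 ↦ 0  <
φ = 1, ψ = 1 ↦ 0  <
φ = 1, ψ = 2 ↦ 0  <
φ = 2, ψ = 0 ↦ 0  <
φ = 2, ψ = 1 ↦ 0  <
φ = 2, ψ = 2 ↦ 0  <
So 1 of the 9 assignments meets the threshold.

1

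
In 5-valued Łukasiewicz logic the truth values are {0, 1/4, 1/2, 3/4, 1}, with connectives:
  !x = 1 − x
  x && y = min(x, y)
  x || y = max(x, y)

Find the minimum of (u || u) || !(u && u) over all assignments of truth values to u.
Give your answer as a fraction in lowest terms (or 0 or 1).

Take u = 1/2:
u || u = 1/2 || 1/2 = 1/2
u && u = 1/2 && 1/2 = 1/2
!(u && u) = !1/2 = 1/2
(u || u) || !(u && u) = 1/2 || 1/2 = 1/2
No assignment yields a value below 1/2, so this is the minimum.

1/2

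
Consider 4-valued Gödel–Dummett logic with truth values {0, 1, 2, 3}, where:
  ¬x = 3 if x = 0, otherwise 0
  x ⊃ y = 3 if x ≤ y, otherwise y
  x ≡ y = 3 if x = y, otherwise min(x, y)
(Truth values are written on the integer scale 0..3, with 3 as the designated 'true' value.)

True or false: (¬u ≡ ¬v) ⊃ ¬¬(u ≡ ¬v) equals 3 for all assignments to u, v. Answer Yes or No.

No

Counterexample: take u = 0, v = 0.
¬u = ¬0 = 3
¬v = ¬0 = 3
¬u ≡ ¬v = 3 ≡ 3 = 3
¬v = ¬0 = 3
u ≡ ¬v = 0 ≡ 3 = 0
¬(u ≡ ¬v) = ¬0 = 3
¬¬(u ≡ ¬v) = ¬3 = 0
(¬u ≡ ¬v) ⊃ ¬¬(u ≡ ¬v) = 3 ⊃ 0 = 0
This gives 0 ≠ 3.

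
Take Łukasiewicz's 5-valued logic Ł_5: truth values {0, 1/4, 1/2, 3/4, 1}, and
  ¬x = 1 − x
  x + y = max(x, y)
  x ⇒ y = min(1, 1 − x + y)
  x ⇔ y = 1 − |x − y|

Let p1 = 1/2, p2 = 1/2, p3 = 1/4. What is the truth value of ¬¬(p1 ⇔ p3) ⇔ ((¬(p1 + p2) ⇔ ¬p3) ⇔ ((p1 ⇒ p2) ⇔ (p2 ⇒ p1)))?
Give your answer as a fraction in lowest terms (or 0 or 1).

p1 ⇔ p3 = 1/2 ⇔ 1/4 = 3/4
¬(p1 ⇔ p3) = ¬3/4 = 1/4
¬¬(p1 ⇔ p3) = ¬1/4 = 3/4
p1 + p2 = 1/2 + 1/2 = 1/2
¬(p1 + p2) = ¬1/2 = 1/2
¬p3 = ¬1/4 = 3/4
¬(p1 + p2) ⇔ ¬p3 = 1/2 ⇔ 3/4 = 3/4
p1 ⇒ p2 = 1/2 ⇒ 1/2 = 1
p2 ⇒ p1 = 1/2 ⇒ 1/2 = 1
(p1 ⇒ p2) ⇔ (p2 ⇒ p1) = 1 ⇔ 1 = 1
(¬(p1 + p2) ⇔ ¬p3) ⇔ ((p1 ⇒ p2) ⇔ (p2 ⇒ p1)) = 3/4 ⇔ 1 = 3/4
¬¬(p1 ⇔ p3) ⇔ ((¬(p1 + p2) ⇔ ¬p3) ⇔ ((p1 ⇒ p2) ⇔ (p2 ⇒ p1))) = 3/4 ⇔ 3/4 = 1

1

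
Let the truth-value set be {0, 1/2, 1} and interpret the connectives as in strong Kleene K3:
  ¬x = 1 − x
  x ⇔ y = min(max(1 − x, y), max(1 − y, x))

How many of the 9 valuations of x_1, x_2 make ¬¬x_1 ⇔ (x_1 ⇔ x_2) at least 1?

x_1 = 0, x_2 = 0 ↦ 0  <
x_1 = 0, x_2 = 1/2 ↦ 1/2  <
x_1 = 0, x_2 = 1 ↦ 1  ≥
x_1 = 1/2, x_2 = 0 ↦ 1/2  <
x_1 = 1/2, x_2 = 1/2 ↦ 1/2  <
x_1 = 1/2, x_2 = 1 ↦ 1/2  <
x_1 = 1, x_2 = 0 ↦ 0  <
x_1 = 1, x_2 = 1/2 ↦ 1/2  <
x_1 = 1, x_2 = 1 ↦ 1  ≥
So 2 of the 9 assignments meet the threshold.

2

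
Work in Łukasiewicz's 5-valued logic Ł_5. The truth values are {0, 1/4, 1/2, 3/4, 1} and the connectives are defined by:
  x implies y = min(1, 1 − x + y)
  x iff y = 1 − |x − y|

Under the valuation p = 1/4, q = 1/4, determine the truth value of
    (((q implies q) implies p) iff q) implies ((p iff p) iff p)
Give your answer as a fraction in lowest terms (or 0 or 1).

1/4

q implies q = 1/4 implies 1/4 = 1
(q implies q) implies p = 1 implies 1/4 = 1/4
((q implies q) implies p) iff q = 1/4 iff 1/4 = 1
p iff p = 1/4 iff 1/4 = 1
(p iff p) iff p = 1 iff 1/4 = 1/4
(((q implies q) implies p) iff q) implies ((p iff p) iff p) = 1 implies 1/4 = 1/4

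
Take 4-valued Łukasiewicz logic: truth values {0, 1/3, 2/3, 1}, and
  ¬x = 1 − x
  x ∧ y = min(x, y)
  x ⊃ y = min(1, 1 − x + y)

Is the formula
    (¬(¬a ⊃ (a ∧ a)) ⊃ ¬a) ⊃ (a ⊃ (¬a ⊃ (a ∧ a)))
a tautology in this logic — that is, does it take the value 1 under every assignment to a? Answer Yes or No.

Yes

a = 0 ↦ 1
a = 1/3 ↦ 1
a = 2/3 ↦ 1
a = 1 ↦ 1
Every assignment gives a value ≥ 1.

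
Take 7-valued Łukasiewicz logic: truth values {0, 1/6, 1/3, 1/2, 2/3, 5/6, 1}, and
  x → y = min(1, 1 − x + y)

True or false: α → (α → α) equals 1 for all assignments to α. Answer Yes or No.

α = 0 ↦ 1
α = 1/6 ↦ 1
α = 1/3 ↦ 1
α = 1/2 ↦ 1
α = 2/3 ↦ 1
α = 5/6 ↦ 1
α = 1 ↦ 1
Every assignment gives a value ≥ 1.

Yes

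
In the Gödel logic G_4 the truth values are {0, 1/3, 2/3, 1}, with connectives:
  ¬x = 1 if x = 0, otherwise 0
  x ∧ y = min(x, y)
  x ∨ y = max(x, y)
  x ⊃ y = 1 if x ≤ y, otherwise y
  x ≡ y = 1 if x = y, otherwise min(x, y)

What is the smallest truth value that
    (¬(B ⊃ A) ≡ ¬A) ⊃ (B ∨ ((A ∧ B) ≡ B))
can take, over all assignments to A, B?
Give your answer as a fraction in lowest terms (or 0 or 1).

Take A = 0, B = 1/3:
B ⊃ A = 1/3 ⊃ 0 = 0
¬(B ⊃ A) = ¬0 = 1
¬A = ¬0 = 1
¬(B ⊃ A) ≡ ¬A = 1 ≡ 1 = 1
A ∧ B = 0 ∧ 1/3 = 0
(A ∧ B) ≡ B = 0 ≡ 1/3 = 0
B ∨ ((A ∧ B) ≡ B) = 1/3 ∨ 0 = 1/3
(¬(B ⊃ A) ≡ ¬A) ⊃ (B ∨ ((A ∧ B) ≡ B)) = 1 ⊃ 1/3 = 1/3
No assignment yields a value below 1/3, so this is the minimum.

1/3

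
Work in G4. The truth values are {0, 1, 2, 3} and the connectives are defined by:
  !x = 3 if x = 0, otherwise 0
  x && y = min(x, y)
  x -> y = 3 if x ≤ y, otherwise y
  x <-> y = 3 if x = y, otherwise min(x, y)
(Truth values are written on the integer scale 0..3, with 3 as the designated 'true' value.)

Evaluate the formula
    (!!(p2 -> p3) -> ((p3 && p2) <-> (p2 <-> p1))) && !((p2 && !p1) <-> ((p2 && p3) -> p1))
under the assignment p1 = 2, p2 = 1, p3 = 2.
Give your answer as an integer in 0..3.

3

p2 -> p3 = 1 -> 2 = 3
!(p2 -> p3) = !3 = 0
!!(p2 -> p3) = !0 = 3
p3 && p2 = 2 && 1 = 1
p2 <-> p1 = 1 <-> 2 = 1
(p3 && p2) <-> (p2 <-> p1) = 1 <-> 1 = 3
!!(p2 -> p3) -> ((p3 && p2) <-> (p2 <-> p1)) = 3 -> 3 = 3
!p1 = !2 = 0
p2 && !p1 = 1 && 0 = 0
p2 && p3 = 1 && 2 = 1
(p2 && p3) -> p1 = 1 -> 2 = 3
(p2 && !p1) <-> ((p2 && p3) -> p1) = 0 <-> 3 = 0
!((p2 && !p1) <-> ((p2 && p3) -> p1)) = !0 = 3
(!!(p2 -> p3) -> ((p3 && p2) <-> (p2 <-> p1))) && !((p2 && !p1) <-> ((p2 && p3) -> p1)) = 3 && 3 = 3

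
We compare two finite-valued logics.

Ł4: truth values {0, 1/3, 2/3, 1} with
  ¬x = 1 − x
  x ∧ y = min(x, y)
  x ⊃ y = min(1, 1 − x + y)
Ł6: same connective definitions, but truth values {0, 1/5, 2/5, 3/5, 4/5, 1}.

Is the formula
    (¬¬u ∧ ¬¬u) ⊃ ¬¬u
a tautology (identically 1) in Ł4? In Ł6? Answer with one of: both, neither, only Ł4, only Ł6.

In Ł4: every assignment gives 1 — tautology.
In Ł6: every assignment gives 1 — tautology.

both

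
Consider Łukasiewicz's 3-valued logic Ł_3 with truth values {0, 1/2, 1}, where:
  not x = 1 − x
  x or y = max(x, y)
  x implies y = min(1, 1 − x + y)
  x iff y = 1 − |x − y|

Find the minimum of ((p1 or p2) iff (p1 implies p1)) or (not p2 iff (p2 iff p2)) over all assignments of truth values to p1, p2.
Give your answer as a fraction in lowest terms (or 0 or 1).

1/2

Take p1 = 0, p2 = 1/2:
p1 or p2 = 0 or 1/2 = 1/2
p1 implies p1 = 0 implies 0 = 1
(p1 or p2) iff (p1 implies p1) = 1/2 iff 1 = 1/2
not p2 = not 1/2 = 1/2
p2 iff p2 = 1/2 iff 1/2 = 1
not p2 iff (p2 iff p2) = 1/2 iff 1 = 1/2
((p1 or p2) iff (p1 implies p1)) or (not p2 iff (p2 iff p2)) = 1/2 or 1/2 = 1/2
No assignment yields a value below 1/2, so this is the minimum.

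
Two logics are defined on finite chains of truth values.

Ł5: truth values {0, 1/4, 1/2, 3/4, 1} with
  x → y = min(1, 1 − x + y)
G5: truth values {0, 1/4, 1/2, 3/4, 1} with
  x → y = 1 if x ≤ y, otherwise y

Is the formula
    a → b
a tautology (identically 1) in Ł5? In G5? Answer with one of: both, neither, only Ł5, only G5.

In Ł5: at a = 1/4, b = 0 the value is 3/4 — not a tautology.
In G5: at a = 1/4, b = 0 the value is 0 — not a tautology.

neither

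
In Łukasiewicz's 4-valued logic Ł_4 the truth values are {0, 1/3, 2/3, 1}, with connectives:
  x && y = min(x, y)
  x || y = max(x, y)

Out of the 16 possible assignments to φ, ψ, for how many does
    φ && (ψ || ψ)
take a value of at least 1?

φ = 0, ψ = 0 ↦ 0  <
φ = 0, ψ = 1/3 ↦ 0  <
φ = 0, ψ = 2/3 ↦ 0  <
φ = 0, ψ = 1 ↦ 0  <
φ = 1/3, ψ = 0 ↦ 0  <
φ = 1/3, ψ = 1/3 ↦ 1/3  <
φ = 1/3, ψ = 2/3 ↦ 1/3  <
φ = 1/3, ψ = 1 ↦ 1/3  <
φ = 2/3, ψ = 0 ↦ 0  <
φ = 2/3, ψ = 1/3 ↦ 1/3  <
φ = 2/3, ψ = 2/3 ↦ 2/3  <
φ = 2/3, ψ = 1 ↦ 2/3  <
φ = 1, ψ = 0 ↦ 0  <
φ = 1, ψ = 1/3 ↦ 1/3  <
φ = 1, ψ = 2/3 ↦ 2/3  <
φ = 1, ψ = 1 ↦ 1  ≥
So 1 of the 16 assignments meets the threshold.

1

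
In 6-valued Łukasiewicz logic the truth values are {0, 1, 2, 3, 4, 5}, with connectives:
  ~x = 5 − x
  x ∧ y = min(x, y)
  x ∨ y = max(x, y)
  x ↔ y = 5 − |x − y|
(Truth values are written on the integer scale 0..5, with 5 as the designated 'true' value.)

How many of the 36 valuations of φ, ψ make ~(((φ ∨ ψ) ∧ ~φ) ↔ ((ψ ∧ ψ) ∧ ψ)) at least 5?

value 5: 1 assignment (counts)
value 4: 2 assignments
value 3: 3 assignments
value 2: 6 assignments
value 1: 9 assignments
value 0: 15 assignments
So 1 of the 36 assignments meets the threshold.

1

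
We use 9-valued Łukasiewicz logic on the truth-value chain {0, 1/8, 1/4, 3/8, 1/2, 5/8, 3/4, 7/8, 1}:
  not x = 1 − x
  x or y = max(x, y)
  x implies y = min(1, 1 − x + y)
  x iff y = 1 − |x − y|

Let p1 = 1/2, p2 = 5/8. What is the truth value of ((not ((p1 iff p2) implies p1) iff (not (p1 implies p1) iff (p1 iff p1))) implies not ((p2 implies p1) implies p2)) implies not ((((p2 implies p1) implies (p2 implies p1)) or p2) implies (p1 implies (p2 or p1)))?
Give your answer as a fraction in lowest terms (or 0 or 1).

p1 iff p2 = 1/2 iff 5/8 = 7/8
(p1 iff p2) implies p1 = 7/8 implies 1/2 = 5/8
not ((p1 iff p2) implies p1) = not 5/8 = 3/8
p1 implies p1 = 1/2 implies 1/2 = 1
not (p1 implies p1) = not 1 = 0
p1 iff p1 = 1/2 iff 1/2 = 1
not (p1 implies p1) iff (p1 iff p1) = 0 iff 1 = 0
not ((p1 iff p2) implies p1) iff (not (p1 implies p1) iff (p1 iff p1)) = 3/8 iff 0 = 5/8
p2 implies p1 = 5/8 implies 1/2 = 7/8
(p2 implies p1) implies p2 = 7/8 implies 5/8 = 3/4
not ((p2 implies p1) implies p2) = not 3/4 = 1/4
(not ((p1 iff p2) implies p1) iff (not (p1 implies p1) iff (p1 iff p1))) implies not ((p2 implies p1) implies p2) = 5/8 implies 1/4 = 5/8
p2 implies p1 = 5/8 implies 1/2 = 7/8
p2 implies p1 = 5/8 implies 1/2 = 7/8
(p2 implies p1) implies (p2 implies p1) = 7/8 implies 7/8 = 1
((p2 implies p1) implies (p2 implies p1)) or p2 = 1 or 5/8 = 1
p2 or p1 = 5/8 or 1/2 = 5/8
p1 implies (p2 or p1) = 1/2 implies 5/8 = 1
(((p2 implies p1) implies (p2 implies p1)) or p2) implies (p1 implies (p2 or p1)) = 1 implies 1 = 1
not ((((p2 implies p1) implies (p2 implies p1)) or p2) implies (p1 implies (p2 or p1))) = not 1 = 0
((not ((p1 iff p2) implies p1) iff (not (p1 implies p1) iff (p1 iff p1))) implies not ((p2 implies p1) implies p2)) implies not ((((p2 implies p1) implies (p2 implies p1)) or p2) implies (p1 implies (p2 or p1))) = 5/8 implies 0 = 3/8

3/8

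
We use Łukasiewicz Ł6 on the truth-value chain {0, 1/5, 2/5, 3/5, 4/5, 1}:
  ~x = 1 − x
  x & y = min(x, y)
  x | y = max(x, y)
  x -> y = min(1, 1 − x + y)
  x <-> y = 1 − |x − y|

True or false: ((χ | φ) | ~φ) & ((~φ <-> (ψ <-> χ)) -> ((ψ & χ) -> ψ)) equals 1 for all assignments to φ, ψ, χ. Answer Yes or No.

Counterexample: take φ = 1/5, ψ = 0, χ = 0.
χ | φ = 0 | 1/5 = 1/5
~φ = ~1/5 = 4/5
(χ | φ) | ~φ = 1/5 | 4/5 = 4/5
~φ = ~1/5 = 4/5
ψ <-> χ = 0 <-> 0 = 1
~φ <-> (ψ <-> χ) = 4/5 <-> 1 = 4/5
ψ & χ = 0 & 0 = 0
(ψ & χ) -> ψ = 0 -> 0 = 1
(~φ <-> (ψ <-> χ)) -> ((ψ & χ) -> ψ) = 4/5 -> 1 = 1
((χ | φ) | ~φ) & ((~φ <-> (ψ <-> χ)) -> ((ψ & χ) -> ψ)) = 4/5 & 1 = 4/5
This gives 4/5 ≠ 1.

No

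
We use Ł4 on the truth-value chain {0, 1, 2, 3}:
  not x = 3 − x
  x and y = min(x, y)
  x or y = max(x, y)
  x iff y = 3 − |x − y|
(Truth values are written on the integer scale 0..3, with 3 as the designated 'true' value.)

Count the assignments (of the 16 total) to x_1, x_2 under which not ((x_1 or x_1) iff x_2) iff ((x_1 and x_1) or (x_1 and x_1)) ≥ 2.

11

x_1 = 0, x_2 = 0 ↦ 3  ≥
x_1 = 0, x_2 = 1 ↦ 2  ≥
x_1 = 0, x_2 = 2 ↦ 1  <
x_1 = 0, x_2 = 3 ↦ 0  <
x_1 = 1, x_2 = 0 ↦ 3  ≥
x_1 = 1, x_2 = 1 ↦ 2  ≥
x_1 = 1, x_2 = 2 ↦ 3  ≥
x_1 = 1, x_2 = 3 ↦ 2  ≥
x_1 = 2, x_2 = 0 ↦ 3  ≥
x_1 = 2, x_2 = 1 ↦ 2  ≥
x_1 = 2, x_2 = 2 ↦ 1  <
x_1 = 2, x_2 = 3 ↦ 2  ≥
x_1 = 3, x_2 = 0 ↦ 3  ≥
x_1 = 3, x_2 = 1 ↦ 2  ≥
x_1 = 3, x_2 = 2 ↦ 1  <
x_1 = 3, x_2 = 3 ↦ 0  <
So 11 of the 16 assignments meet the threshold.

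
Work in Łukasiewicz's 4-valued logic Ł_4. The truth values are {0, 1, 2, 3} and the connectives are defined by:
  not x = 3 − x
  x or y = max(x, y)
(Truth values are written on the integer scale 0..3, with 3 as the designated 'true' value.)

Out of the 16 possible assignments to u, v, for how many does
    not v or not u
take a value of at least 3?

7

u = 0, v = 0 ↦ 3  ≥
u = 0, v = 1 ↦ 3  ≥
u = 0, v = 2 ↦ 3  ≥
u = 0, v = 3 ↦ 3  ≥
u = 1, v = 0 ↦ 3  ≥
u = 1, v = 1 ↦ 2  <
u = 1, v = 2 ↦ 2  <
u = 1, v = 3 ↦ 2  <
u = 2, v = 0 ↦ 3  ≥
u = 2, v = 1 ↦ 2  <
u = 2, v = 2 ↦ 1  <
u = 2, v = 3 ↦ 1  <
u = 3, v = 0 ↦ 3  ≥
u = 3, v = 1 ↦ 2  <
u = 3, v = 2 ↦ 1  <
u = 3, v = 3 ↦ 0  <
So 7 of the 16 assignments meet the threshold.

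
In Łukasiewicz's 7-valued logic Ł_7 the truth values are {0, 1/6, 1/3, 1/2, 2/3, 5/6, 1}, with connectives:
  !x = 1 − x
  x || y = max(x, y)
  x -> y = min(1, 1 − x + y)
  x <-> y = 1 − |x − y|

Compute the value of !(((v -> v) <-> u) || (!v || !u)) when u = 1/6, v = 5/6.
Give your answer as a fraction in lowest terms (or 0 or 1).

v -> v = 5/6 -> 5/6 = 1
(v -> v) <-> u = 1 <-> 1/6 = 1/6
!v = !5/6 = 1/6
!u = !1/6 = 5/6
!v || !u = 1/6 || 5/6 = 5/6
((v -> v) <-> u) || (!v || !u) = 1/6 || 5/6 = 5/6
!(((v -> v) <-> u) || (!v || !u)) = !5/6 = 1/6

1/6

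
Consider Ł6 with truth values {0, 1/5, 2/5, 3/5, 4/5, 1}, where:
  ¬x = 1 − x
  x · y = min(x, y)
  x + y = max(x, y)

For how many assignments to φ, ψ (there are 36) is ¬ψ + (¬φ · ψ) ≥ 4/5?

16

value 1: 7 assignments (counts)
value 4/5: 9 assignments (counts)
value 3/5: 11 assignments
value 2/5: 5 assignments
value 1/5: 3 assignments
value 0: 1 assignment
So 16 of the 36 assignments meet the threshold.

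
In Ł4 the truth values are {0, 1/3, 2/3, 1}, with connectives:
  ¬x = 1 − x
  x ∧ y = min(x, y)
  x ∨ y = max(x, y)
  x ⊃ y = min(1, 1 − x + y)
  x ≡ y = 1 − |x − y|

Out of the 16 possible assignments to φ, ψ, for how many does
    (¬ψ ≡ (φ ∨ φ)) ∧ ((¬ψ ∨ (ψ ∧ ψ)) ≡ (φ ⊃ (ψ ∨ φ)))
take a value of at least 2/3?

10

φ = 0, ψ = 0 ↦ 0  <
φ = 0, ψ = 1/3 ↦ 1/3  <
φ = 0, ψ = 2/3 ↦ 2/3  ≥
φ = 0, ψ = 1 ↦ 1  ≥
φ = 1/3, ψ = 0 ↦ 1/3  <
φ = 1/3, ψ = 1/3 ↦ 2/3  ≥
φ = 1/3, ψ = 2/3 ↦ 2/3  ≥
φ = 1/3, ψ = 1 ↦ 2/3  ≥
φ = 2/3, ψ = 0 ↦ 2/3  ≥
φ = 2/3, ψ = 1/3 ↦ 2/3  ≥
φ = 2/3, ψ = 2/3 ↦ 2/3  ≥
φ = 2/3, ψ = 1 ↦ 1/3  <
φ = 1, ψ = 0 ↦ 1  ≥
φ = 1, ψ = 1/3 ↦ 2/3  ≥
φ = 1, ψ = 2/3 ↦ 1/3  <
φ = 1, ψ = 1 ↦ 0  <
So 10 of the 16 assignments meet the threshold.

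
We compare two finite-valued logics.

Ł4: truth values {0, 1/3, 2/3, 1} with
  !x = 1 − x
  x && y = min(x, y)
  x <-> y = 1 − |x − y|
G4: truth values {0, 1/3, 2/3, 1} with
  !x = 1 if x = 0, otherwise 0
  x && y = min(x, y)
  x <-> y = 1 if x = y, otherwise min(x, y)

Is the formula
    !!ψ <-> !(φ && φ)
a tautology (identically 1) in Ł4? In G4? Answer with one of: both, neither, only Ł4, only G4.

neither

In Ł4: at φ = 0, ψ = 0 the value is 0 — not a tautology.
In G4: at φ = 0, ψ = 0 the value is 0 — not a tautology.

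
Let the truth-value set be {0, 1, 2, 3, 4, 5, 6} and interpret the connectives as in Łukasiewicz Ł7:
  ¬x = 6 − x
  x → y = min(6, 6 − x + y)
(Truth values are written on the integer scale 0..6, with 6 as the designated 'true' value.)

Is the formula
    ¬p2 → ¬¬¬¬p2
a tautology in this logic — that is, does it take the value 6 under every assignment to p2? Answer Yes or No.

Counterexample: take p2 = 0.
¬p2 = ¬0 = 6
¬p2 = ¬0 = 6
¬¬p2 = ¬6 = 0
¬¬¬p2 = ¬0 = 6
¬¬¬¬p2 = ¬6 = 0
¬p2 → ¬¬¬¬p2 = 6 → 0 = 0
This gives 0 ≠ 6.

No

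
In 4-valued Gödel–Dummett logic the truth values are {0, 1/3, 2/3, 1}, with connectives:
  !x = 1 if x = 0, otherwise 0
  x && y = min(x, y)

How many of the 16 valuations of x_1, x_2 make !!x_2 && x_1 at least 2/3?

6

x_1 = 0, x_2 = 0 ↦ 0  <
x_1 = 0, x_2 = 1/3 ↦ 0  <
x_1 = 0, x_2 = 2/3 ↦ 0  <
x_1 = 0, x_2 = 1 ↦ 0  <
x_1 = 1/3, x_2 = 0 ↦ 0  <
x_1 = 1/3, x_2 = 1/3 ↦ 1/3  <
x_1 = 1/3, x_2 = 2/3 ↦ 1/3  <
x_1 = 1/3, x_2 = 1 ↦ 1/3  <
x_1 = 2/3, x_2 = 0 ↦ 0  <
x_1 = 2/3, x_2 = 1/3 ↦ 2/3  ≥
x_1 = 2/3, x_2 = 2/3 ↦ 2/3  ≥
x_1 = 2/3, x_2 = 1 ↦ 2/3  ≥
x_1 = 1, x_2 = 0 ↦ 0  <
x_1 = 1, x_2 = 1/3 ↦ 1  ≥
x_1 = 1, x_2 = 2/3 ↦ 1  ≥
x_1 = 1, x_2 = 1 ↦ 1  ≥
So 6 of the 16 assignments meet the threshold.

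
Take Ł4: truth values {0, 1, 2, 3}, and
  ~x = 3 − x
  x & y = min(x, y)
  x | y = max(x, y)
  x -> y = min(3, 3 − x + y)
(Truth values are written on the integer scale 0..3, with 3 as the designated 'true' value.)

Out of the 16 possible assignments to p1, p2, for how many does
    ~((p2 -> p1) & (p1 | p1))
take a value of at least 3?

4

p1 = 0, p2 = 0 ↦ 3  ≥
p1 = 0, p2 = 1 ↦ 3  ≥
p1 = 0, p2 = 2 ↦ 3  ≥
p1 = 0, p2 = 3 ↦ 3  ≥
p1 = 1, p2 = 0 ↦ 2  <
p1 = 1, p2 = 1 ↦ 2  <
p1 = 1, p2 = 2 ↦ 2  <
p1 = 1, p2 = 3 ↦ 2  <
p1 = 2, p2 = 0 ↦ 1  <
p1 = 2, p2 = 1 ↦ 1  <
p1 = 2, p2 = 2 ↦ 1  <
p1 = 2, p2 = 3 ↦ 1  <
p1 = 3, p2 = 0 ↦ 0  <
p1 = 3, p2 = 1 ↦ 0  <
p1 = 3, p2 = 2 ↦ 0  <
p1 = 3, p2 = 3 ↦ 0  <
So 4 of the 16 assignments meet the threshold.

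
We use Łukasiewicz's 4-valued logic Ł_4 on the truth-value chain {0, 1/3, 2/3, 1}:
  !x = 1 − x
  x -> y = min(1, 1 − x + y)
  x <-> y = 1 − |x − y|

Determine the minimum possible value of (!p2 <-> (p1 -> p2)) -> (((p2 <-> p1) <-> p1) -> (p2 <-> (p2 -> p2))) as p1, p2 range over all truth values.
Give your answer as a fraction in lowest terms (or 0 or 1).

1/3

Take p1 = 2/3, p2 = 1/3:
!p2 = !1/3 = 2/3
p1 -> p2 = 2/3 -> 1/3 = 2/3
!p2 <-> (p1 -> p2) = 2/3 <-> 2/3 = 1
p2 <-> p1 = 1/3 <-> 2/3 = 2/3
(p2 <-> p1) <-> p1 = 2/3 <-> 2/3 = 1
p2 -> p2 = 1/3 -> 1/3 = 1
p2 <-> (p2 -> p2) = 1/3 <-> 1 = 1/3
((p2 <-> p1) <-> p1) -> (p2 <-> (p2 -> p2)) = 1 -> 1/3 = 1/3
(!p2 <-> (p1 -> p2)) -> (((p2 <-> p1) <-> p1) -> (p2 <-> (p2 -> p2))) = 1 -> 1/3 = 1/3
No assignment yields a value below 1/3, so this is the minimum.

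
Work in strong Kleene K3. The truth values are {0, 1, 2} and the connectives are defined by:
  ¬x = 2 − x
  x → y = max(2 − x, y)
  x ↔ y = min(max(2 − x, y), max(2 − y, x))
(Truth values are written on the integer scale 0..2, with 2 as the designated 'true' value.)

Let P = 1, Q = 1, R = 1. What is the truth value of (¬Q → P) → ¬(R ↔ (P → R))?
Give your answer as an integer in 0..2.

1

¬Q = ¬1 = 1
¬Q → P = 1 → 1 = 1
P → R = 1 → 1 = 1
R ↔ (P → R) = 1 ↔ 1 = 1
¬(R ↔ (P → R)) = ¬1 = 1
(¬Q → P) → ¬(R ↔ (P → R)) = 1 → 1 = 1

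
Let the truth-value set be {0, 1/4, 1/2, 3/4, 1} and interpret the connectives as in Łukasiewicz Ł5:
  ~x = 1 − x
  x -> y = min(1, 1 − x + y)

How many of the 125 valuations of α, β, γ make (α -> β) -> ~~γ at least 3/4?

value 1: 45 assignments (counts)
value 3/4: 24 assignments (counts)
value 1/2: 22 assignments
value 1/4: 19 assignments
value 0: 15 assignments
So 69 of the 125 assignments meet the threshold.

69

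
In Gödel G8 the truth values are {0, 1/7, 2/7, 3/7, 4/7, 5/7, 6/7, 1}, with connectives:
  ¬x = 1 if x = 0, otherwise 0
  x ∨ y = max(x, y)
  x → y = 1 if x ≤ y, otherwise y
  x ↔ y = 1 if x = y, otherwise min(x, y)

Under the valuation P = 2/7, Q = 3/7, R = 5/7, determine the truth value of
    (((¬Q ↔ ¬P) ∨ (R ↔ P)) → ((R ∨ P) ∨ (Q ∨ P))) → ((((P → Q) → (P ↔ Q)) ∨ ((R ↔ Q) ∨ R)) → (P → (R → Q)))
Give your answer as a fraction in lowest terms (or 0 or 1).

¬Q = ¬3/7 = 0
¬P = ¬2/7 = 0
¬Q ↔ ¬P = 0 ↔ 0 = 1
R ↔ P = 5/7 ↔ 2/7 = 2/7
(¬Q ↔ ¬P) ∨ (R ↔ P) = 1 ∨ 2/7 = 1
R ∨ P = 5/7 ∨ 2/7 = 5/7
Q ∨ P = 3/7 ∨ 2/7 = 3/7
(R ∨ P) ∨ (Q ∨ P) = 5/7 ∨ 3/7 = 5/7
((¬Q ↔ ¬P) ∨ (R ↔ P)) → ((R ∨ P) ∨ (Q ∨ P)) = 1 → 5/7 = 5/7
P → Q = 2/7 → 3/7 = 1
P ↔ Q = 2/7 ↔ 3/7 = 2/7
(P → Q) → (P ↔ Q) = 1 → 2/7 = 2/7
R ↔ Q = 5/7 ↔ 3/7 = 3/7
(R ↔ Q) ∨ R = 3/7 ∨ 5/7 = 5/7
((P → Q) → (P ↔ Q)) ∨ ((R ↔ Q) ∨ R) = 2/7 ∨ 5/7 = 5/7
R → Q = 5/7 → 3/7 = 3/7
P → (R → Q) = 2/7 → 3/7 = 1
(((P → Q) → (P ↔ Q)) ∨ ((R ↔ Q) ∨ R)) → (P → (R → Q)) = 5/7 → 1 = 1
(((¬Q ↔ ¬P) ∨ (R ↔ P)) → ((R ∨ P) ∨ (Q ∨ P))) → ((((P → Q) → (P ↔ Q)) ∨ ((R ↔ Q) ∨ R)) → (P → (R → Q))) = 5/7 → 1 = 1

1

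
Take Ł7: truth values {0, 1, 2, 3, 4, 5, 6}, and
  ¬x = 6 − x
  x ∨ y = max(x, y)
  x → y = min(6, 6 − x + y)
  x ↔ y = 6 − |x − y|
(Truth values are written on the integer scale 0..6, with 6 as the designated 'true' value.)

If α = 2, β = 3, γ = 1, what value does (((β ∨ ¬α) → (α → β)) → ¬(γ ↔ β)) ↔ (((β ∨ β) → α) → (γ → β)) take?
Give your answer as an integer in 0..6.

2

¬α = ¬2 = 4
β ∨ ¬α = 3 ∨ 4 = 4
α → β = 2 → 3 = 6
(β ∨ ¬α) → (α → β) = 4 → 6 = 6
γ ↔ β = 1 ↔ 3 = 4
¬(γ ↔ β) = ¬4 = 2
((β ∨ ¬α) → (α → β)) → ¬(γ ↔ β) = 6 → 2 = 2
β ∨ β = 3 ∨ 3 = 3
(β ∨ β) → α = 3 → 2 = 5
γ → β = 1 → 3 = 6
((β ∨ β) → α) → (γ → β) = 5 → 6 = 6
(((β ∨ ¬α) → (α → β)) → ¬(γ ↔ β)) ↔ (((β ∨ β) → α) → (γ → β)) = 2 ↔ 6 = 2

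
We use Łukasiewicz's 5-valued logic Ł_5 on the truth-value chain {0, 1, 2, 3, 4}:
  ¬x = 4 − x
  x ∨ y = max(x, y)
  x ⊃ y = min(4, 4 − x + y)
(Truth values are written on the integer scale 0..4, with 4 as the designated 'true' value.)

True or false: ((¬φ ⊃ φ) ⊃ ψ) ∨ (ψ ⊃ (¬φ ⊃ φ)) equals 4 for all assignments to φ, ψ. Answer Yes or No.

Yes

At φ = 2, ψ = 2, for instance:
¬φ = ¬2 = 2
¬φ ⊃ φ = 2 ⊃ 2 = 4
(¬φ ⊃ φ) ⊃ ψ = 4 ⊃ 2 = 2
ψ ⊃ (¬φ ⊃ φ) = 2 ⊃ 4 = 4
((¬φ ⊃ φ) ⊃ ψ) ∨ (ψ ⊃ (¬φ ⊃ φ)) = 2 ∨ 4 = 4
and checking the remaining 24 assignments likewise gives ≥ 4 in every case.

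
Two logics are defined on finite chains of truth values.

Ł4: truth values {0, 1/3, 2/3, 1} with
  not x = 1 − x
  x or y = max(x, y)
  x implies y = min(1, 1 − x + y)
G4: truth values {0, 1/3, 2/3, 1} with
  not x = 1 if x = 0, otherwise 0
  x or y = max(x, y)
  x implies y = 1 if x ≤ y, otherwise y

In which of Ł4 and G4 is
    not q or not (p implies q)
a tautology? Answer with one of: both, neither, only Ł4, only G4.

neither

In Ł4: at p = 0, q = 1/3 the value is 2/3 — not a tautology.
In G4: at p = 0, q = 1/3 the value is 0 — not a tautology.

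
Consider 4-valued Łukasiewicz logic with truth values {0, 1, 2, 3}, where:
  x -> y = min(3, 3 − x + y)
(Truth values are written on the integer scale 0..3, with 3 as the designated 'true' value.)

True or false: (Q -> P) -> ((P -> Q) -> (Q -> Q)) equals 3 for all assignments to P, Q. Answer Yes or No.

P = 0, Q = 0 ↦ 3
P = 0, Q = 1 ↦ 3
P = 0, Q = 2 ↦ 3
P = 0, Q = 3 ↦ 3
P = 1, Q = 0 ↦ 3
P = 1, Q = 1 ↦ 3
P = 1, Q = 2 ↦ 3
P = 1, Q = 3 ↦ 3
P = 2, Q = 0 ↦ 3
P = 2, Q = 1 ↦ 3
P = 2, Q = 2 ↦ 3
P = 2, Q = 3 ↦ 3
P = 3, Q = 0 ↦ 3
P = 3, Q = 1 ↦ 3
P = 3, Q = 2 ↦ 3
P = 3, Q = 3 ↦ 3
Every assignment gives a value ≥ 3.

Yes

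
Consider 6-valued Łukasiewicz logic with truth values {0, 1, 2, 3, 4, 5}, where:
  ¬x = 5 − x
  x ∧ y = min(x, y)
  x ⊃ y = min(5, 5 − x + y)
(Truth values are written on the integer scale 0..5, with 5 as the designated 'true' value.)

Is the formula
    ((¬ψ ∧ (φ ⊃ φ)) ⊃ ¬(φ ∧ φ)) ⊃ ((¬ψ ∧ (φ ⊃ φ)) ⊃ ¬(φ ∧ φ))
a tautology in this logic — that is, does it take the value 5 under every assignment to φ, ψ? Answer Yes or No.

At φ = 1, ψ = 0, for instance:
¬ψ = ¬0 = 5
φ ⊃ φ = 1 ⊃ 1 = 5
¬ψ ∧ (φ ⊃ φ) = 5 ∧ 5 = 5
φ ∧ φ = 1 ∧ 1 = 1
¬(φ ∧ φ) = ¬1 = 4
(¬ψ ∧ (φ ⊃ φ)) ⊃ ¬(φ ∧ φ) = 5 ⊃ 4 = 4
((¬ψ ∧ (φ ⊃ φ)) ⊃ ¬(φ ∧ φ)) ⊃ ((¬ψ ∧ (φ ⊃ φ)) ⊃ ¬(φ ∧ φ)) = 4 ⊃ 4 = 5
and checking the remaining 35 assignments likewise gives ≥ 5 in every case.

Yes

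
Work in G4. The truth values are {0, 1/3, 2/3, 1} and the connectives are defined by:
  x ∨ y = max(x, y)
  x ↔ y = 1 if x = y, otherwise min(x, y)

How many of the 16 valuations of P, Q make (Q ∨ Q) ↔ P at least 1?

P = 0, Q = 0 ↦ 1  ≥
P = 0, Q = 1/3 ↦ 0  <
P = 0, Q = 2/3 ↦ 0  <
P = 0, Q = 1 ↦ 0  <
P = 1/3, Q = 0 ↦ 0  <
P = 1/3, Q = 1/3 ↦ 1  ≥
P = 1/3, Q = 2/3 ↦ 1/3  <
P = 1/3, Q = 1 ↦ 1/3  <
P = 2/3, Q = 0 ↦ 0  <
P = 2/3, Q = 1/3 ↦ 1/3  <
P = 2/3, Q = 2/3 ↦ 1  ≥
P = 2/3, Q = 1 ↦ 2/3  <
P = 1, Q = 0 ↦ 0  <
P = 1, Q = 1/3 ↦ 1/3  <
P = 1, Q = 2/3 ↦ 2/3  <
P = 1, Q = 1 ↦ 1  ≥
So 4 of the 16 assignments meet the threshold.

4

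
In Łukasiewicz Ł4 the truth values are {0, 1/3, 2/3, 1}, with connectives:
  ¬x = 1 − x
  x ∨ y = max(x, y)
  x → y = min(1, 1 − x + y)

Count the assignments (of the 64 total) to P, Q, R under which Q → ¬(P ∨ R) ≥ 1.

value 1: 30 assignments (counts)
value 2/3: 15 assignments
value 1/3: 12 assignments
value 0: 7 assignments
So 30 of the 64 assignments meet the threshold.

30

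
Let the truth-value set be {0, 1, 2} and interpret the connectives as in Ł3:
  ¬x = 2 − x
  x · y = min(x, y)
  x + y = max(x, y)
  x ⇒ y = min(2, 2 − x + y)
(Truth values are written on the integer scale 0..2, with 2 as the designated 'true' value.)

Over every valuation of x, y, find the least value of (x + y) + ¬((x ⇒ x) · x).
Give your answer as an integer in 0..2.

Take x = 1, y = 0:
x + y = 1 + 0 = 1
x ⇒ x = 1 ⇒ 1 = 2
(x ⇒ x) · x = 2 · 1 = 1
¬((x ⇒ x) · x) = ¬1 = 1
(x + y) + ¬((x ⇒ x) · x) = 1 + 1 = 1
No assignment yields a value below 1, so this is the minimum.

1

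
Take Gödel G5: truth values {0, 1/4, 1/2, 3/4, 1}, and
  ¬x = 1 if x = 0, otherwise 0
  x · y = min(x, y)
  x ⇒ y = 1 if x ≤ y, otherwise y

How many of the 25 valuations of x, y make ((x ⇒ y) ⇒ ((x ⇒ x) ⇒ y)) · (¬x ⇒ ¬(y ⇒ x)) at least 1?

15

value 1: 15 assignments (counts)
value 3/4: 4 assignments
value 1/2: 3 assignments
value 1/4: 2 assignments
value 0: 1 assignment
So 15 of the 25 assignments meet the threshold.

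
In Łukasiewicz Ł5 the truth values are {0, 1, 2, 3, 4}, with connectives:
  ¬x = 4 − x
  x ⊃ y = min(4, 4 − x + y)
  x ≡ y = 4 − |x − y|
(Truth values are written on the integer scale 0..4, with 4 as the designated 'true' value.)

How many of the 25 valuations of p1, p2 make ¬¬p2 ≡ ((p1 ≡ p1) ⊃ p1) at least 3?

value 4: 5 assignments (counts)
value 3: 8 assignments (counts)
value 2: 6 assignments
value 1: 4 assignments
value 0: 2 assignments
So 13 of the 25 assignments meet the threshold.

13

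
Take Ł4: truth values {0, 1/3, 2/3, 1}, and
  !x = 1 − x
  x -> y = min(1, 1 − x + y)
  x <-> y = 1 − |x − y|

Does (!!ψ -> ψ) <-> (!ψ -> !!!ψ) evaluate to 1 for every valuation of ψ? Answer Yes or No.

ψ = 0 ↦ 1
ψ = 1/3 ↦ 1
ψ = 2/3 ↦ 1
ψ = 1 ↦ 1
Every assignment gives a value ≥ 1.

Yes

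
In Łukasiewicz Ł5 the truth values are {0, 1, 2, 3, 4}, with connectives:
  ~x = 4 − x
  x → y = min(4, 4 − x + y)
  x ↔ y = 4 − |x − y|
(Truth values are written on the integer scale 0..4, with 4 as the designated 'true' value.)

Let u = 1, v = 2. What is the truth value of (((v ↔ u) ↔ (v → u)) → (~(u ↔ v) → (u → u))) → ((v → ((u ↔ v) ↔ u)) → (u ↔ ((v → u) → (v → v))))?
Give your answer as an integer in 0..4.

v ↔ u = 2 ↔ 1 = 3
v → u = 2 → 1 = 3
(v ↔ u) ↔ (v → u) = 3 ↔ 3 = 4
u ↔ v = 1 ↔ 2 = 3
~(u ↔ v) = ~3 = 1
u → u = 1 → 1 = 4
~(u ↔ v) → (u → u) = 1 → 4 = 4
((v ↔ u) ↔ (v → u)) → (~(u ↔ v) → (u → u)) = 4 → 4 = 4
u ↔ v = 1 ↔ 2 = 3
(u ↔ v) ↔ u = 3 ↔ 1 = 2
v → ((u ↔ v) ↔ u) = 2 → 2 = 4
v → u = 2 → 1 = 3
v → v = 2 → 2 = 4
(v → u) → (v → v) = 3 → 4 = 4
u ↔ ((v → u) → (v → v)) = 1 ↔ 4 = 1
(v → ((u ↔ v) ↔ u)) → (u ↔ ((v → u) → (v → v))) = 4 → 1 = 1
(((v ↔ u) ↔ (v → u)) → (~(u ↔ v) → (u → u))) → ((v → ((u ↔ v) ↔ u)) → (u ↔ ((v → u) → (v → v)))) = 4 → 1 = 1

1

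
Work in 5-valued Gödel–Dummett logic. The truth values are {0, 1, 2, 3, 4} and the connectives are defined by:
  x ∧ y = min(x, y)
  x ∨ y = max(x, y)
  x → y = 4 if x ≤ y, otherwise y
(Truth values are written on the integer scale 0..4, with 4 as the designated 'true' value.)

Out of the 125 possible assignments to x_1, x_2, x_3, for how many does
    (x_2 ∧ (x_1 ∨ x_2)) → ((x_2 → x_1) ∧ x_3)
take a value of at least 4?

value 4: 55 assignments (counts)
value 3: 3 assignments
value 2: 10 assignments
value 1: 21 assignments
value 0: 36 assignments
So 55 of the 125 assignments meet the threshold.

55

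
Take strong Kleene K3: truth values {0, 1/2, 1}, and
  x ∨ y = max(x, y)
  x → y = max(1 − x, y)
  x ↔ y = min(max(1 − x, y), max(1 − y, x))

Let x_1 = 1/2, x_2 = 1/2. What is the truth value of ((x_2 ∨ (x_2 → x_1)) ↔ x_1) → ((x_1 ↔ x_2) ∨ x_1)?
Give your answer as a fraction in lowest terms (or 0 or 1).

1/2

x_2 → x_1 = 1/2 → 1/2 = 1/2
x_2 ∨ (x_2 → x_1) = 1/2 ∨ 1/2 = 1/2
(x_2 ∨ (x_2 → x_1)) ↔ x_1 = 1/2 ↔ 1/2 = 1/2
x_1 ↔ x_2 = 1/2 ↔ 1/2 = 1/2
(x_1 ↔ x_2) ∨ x_1 = 1/2 ∨ 1/2 = 1/2
((x_2 ∨ (x_2 → x_1)) ↔ x_1) → ((x_1 ↔ x_2) ∨ x_1) = 1/2 → 1/2 = 1/2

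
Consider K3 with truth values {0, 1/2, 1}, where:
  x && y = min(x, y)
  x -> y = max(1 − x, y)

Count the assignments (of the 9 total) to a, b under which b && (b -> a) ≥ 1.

1

a = 0, b = 0 ↦ 0  <
a = 0, b = 1/2 ↦ 1/2  <
a = 0, b = 1 ↦ 0  <
a = 1/2, b = 0 ↦ 0  <
a = 1/2, b = 1/2 ↦ 1/2  <
a = 1/2, b = 1 ↦ 1/2  <
a = 1, b = 0 ↦ 0  <
a = 1, b = 1/2 ↦ 1/2  <
a = 1, b = 1 ↦ 1  ≥
So 1 of the 9 assignments meets the threshold.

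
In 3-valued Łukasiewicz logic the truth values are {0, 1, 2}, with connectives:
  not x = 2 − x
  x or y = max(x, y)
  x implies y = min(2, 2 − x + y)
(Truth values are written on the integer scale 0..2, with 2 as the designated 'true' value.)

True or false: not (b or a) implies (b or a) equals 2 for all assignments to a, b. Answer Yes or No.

Counterexample: take a = 0, b = 0.
b or a = 0 or 0 = 0
not (b or a) = not 0 = 2
not (b or a) implies (b or a) = 2 implies 0 = 0
This gives 0 ≠ 2.

No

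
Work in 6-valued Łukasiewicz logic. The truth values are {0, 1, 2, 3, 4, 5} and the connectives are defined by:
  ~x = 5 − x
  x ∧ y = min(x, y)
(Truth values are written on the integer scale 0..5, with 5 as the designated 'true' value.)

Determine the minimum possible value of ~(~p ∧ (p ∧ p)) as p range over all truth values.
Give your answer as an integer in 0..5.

3

Take p = 2:
~p = ~2 = 3
p ∧ p = 2 ∧ 2 = 2
~p ∧ (p ∧ p) = 3 ∧ 2 = 2
~(~p ∧ (p ∧ p)) = ~2 = 3
No assignment yields a value below 3, so this is the minimum.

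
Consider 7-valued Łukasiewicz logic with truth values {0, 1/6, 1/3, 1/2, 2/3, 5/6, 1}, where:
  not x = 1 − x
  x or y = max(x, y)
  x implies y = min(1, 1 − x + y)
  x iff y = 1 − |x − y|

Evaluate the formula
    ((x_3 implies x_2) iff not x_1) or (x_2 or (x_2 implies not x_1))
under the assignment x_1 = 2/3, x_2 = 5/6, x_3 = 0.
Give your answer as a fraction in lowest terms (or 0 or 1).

x_3 implies x_2 = 0 implies 5/6 = 1
not x_1 = not 2/3 = 1/3
(x_3 implies x_2) iff not x_1 = 1 iff 1/3 = 1/3
not x_1 = not 2/3 = 1/3
x_2 implies not x_1 = 5/6 implies 1/3 = 1/2
x_2 or (x_2 implies not x_1) = 5/6 or 1/2 = 5/6
((x_3 implies x_2) iff not x_1) or (x_2 or (x_2 implies not x_1)) = 1/3 or 5/6 = 5/6

5/6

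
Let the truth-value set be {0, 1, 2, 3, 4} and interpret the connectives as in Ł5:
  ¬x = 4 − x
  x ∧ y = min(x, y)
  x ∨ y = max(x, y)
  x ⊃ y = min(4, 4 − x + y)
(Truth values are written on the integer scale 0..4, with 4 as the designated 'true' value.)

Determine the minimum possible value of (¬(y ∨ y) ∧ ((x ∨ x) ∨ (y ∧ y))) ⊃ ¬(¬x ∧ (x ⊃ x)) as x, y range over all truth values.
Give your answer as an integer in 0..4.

2

Take x = 0, y = 2:
y ∨ y = 2 ∨ 2 = 2
¬(y ∨ y) = ¬2 = 2
x ∨ x = 0 ∨ 0 = 0
y ∧ y = 2 ∧ 2 = 2
(x ∨ x) ∨ (y ∧ y) = 0 ∨ 2 = 2
¬(y ∨ y) ∧ ((x ∨ x) ∨ (y ∧ y)) = 2 ∧ 2 = 2
¬x = ¬0 = 4
x ⊃ x = 0 ⊃ 0 = 4
¬x ∧ (x ⊃ x) = 4 ∧ 4 = 4
¬(¬x ∧ (x ⊃ x)) = ¬4 = 0
(¬(y ∨ y) ∧ ((x ∨ x) ∨ (y ∧ y))) ⊃ ¬(¬x ∧ (x ⊃ x)) = 2 ⊃ 0 = 2
No assignment yields a value below 2, so this is the minimum.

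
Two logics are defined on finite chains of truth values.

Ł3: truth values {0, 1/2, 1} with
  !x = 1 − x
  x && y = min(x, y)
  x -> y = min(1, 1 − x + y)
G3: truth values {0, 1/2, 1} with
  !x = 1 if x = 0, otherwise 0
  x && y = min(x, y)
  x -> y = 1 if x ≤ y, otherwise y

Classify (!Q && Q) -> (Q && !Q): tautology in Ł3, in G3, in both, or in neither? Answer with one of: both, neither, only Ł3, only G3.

both

In Ł3: every assignment gives 1 — tautology.
In G3: every assignment gives 1 — tautology.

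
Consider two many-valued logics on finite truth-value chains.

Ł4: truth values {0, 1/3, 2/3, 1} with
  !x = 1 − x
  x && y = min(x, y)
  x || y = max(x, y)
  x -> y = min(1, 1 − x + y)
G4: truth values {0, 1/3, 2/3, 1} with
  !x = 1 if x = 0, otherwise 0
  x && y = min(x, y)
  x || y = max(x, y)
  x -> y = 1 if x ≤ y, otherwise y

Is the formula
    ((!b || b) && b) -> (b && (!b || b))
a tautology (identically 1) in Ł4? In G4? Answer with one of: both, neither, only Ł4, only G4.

In Ł4: every assignment gives 1 — tautology.
In G4: every assignment gives 1 — tautology.

both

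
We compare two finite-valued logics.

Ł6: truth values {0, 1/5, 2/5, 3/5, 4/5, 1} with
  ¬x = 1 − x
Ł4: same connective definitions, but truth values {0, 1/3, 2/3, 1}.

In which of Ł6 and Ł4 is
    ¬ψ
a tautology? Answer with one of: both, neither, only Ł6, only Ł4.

In Ł6: at ψ = 1/5 the value is 4/5 — not a tautology.
In Ł4: at ψ = 1/3 the value is 2/3 — not a tautology.

neither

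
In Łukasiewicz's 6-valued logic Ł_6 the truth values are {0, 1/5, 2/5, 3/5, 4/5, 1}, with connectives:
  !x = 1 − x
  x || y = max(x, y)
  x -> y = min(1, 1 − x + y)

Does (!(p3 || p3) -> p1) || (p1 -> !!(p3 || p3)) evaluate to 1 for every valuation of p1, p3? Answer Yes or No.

No

Counterexample: take p1 = 1/5, p3 = 0.
p3 || p3 = 0 || 0 = 0
!(p3 || p3) = !0 = 1
!(p3 || p3) -> p1 = 1 -> 1/5 = 1/5
p3 || p3 = 0 || 0 = 0
!(p3 || p3) = !0 = 1
!!(p3 || p3) = !1 = 0
p1 -> !!(p3 || p3) = 1/5 -> 0 = 4/5
(!(p3 || p3) -> p1) || (p1 -> !!(p3 || p3)) = 1/5 || 4/5 = 4/5
This gives 4/5 ≠ 1.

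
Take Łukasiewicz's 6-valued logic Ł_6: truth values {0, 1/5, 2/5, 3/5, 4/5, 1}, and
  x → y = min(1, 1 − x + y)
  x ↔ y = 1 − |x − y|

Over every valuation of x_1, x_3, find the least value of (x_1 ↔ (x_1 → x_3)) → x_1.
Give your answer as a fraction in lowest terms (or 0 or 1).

Take x_1 = 2/5, x_3 = 0:
x_1 → x_3 = 2/5 → 0 = 3/5
x_1 ↔ (x_1 → x_3) = 2/5 ↔ 3/5 = 4/5
(x_1 ↔ (x_1 → x_3)) → x_1 = 4/5 → 2/5 = 3/5
No assignment yields a value below 3/5, so this is the minimum.

3/5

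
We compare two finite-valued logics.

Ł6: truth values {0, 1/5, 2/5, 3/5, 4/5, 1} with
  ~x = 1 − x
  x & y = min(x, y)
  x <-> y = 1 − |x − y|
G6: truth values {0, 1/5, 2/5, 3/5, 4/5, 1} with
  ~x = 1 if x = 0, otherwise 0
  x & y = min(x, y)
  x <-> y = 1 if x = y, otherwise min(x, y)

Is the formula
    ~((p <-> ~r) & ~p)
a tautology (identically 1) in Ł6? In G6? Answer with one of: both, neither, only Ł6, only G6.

In Ł6: at p = 0, r = 1/5 the value is 4/5 — not a tautology.
In G6: at p = 0, r = 1/5 the value is 0 — not a tautology.

neither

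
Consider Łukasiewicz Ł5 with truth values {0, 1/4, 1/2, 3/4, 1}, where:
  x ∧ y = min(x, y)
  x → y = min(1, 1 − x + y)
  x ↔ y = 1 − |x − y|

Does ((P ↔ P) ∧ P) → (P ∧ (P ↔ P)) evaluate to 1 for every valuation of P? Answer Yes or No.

Yes

P = 0 ↦ 1
P = 1/4 ↦ 1
P = 1/2 ↦ 1
P = 3/4 ↦ 1
P = 1 ↦ 1
Every assignment gives a value ≥ 1.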